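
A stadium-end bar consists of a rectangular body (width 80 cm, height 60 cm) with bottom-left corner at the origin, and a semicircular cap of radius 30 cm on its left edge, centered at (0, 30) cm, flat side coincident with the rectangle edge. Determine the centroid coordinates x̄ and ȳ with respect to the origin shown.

Part | A | x̄ᵢ | ȳᵢ | A·x̄ᵢ | A·ȳᵢ
rectangular body | 4800.00 | 40.00 | 30.00 | 192000.00 | 144000.00
semicircular end | 1413.72 | -12.73 | 30.00 | -18000.00 | 42411.50
Σ | 6213.72 |  |  | 174000.00 | 186411.50
x̄ = 174000.00 / 6213.72 = 28.00 cm
ȳ = 186411.50 / 6213.72 = 30.00 cm

x̄ = 28.00 cm, ȳ = 30.00 cm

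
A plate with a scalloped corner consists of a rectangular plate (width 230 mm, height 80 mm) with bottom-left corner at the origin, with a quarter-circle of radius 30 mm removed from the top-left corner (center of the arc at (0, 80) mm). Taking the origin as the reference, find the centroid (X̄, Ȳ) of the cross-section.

Part | A | x̄ᵢ | ȳᵢ | A·x̄ᵢ | A·ȳᵢ
plate | 18400.00 | 115.00 | 40.00 | 2116000.00 | 736000.00
removed quarter-circle | -706.86 | 12.73 | 67.27 | -9000.00 | -47548.67
Σ | 17693.14 |  |  | 2107000.00 | 688451.33
X̄ = 2107000.00 / 17693.14 = 119.09 mm
Ȳ = 688451.33 / 17693.14 = 38.91 mm

X̄ = 119.09 mm, Ȳ = 38.91 mm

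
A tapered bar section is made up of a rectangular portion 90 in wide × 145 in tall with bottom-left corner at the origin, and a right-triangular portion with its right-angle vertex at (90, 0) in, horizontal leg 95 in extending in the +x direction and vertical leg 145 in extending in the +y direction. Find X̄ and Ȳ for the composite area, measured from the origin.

rectangular portion: A = 90 × 145 = 13050.00, centroid at (45.00, 72.50).
triangular portion: A = ½·95·145 = 6887.50, centroid at (121.67, 48.33).
ΣA = 19937.50 in², ΣAX̄ = 1425229.17 in³, ΣAȲ = 1279020.83 in³.
X̄ = 1425229.17/19937.50 = 71.48 in; Ȳ = 1279020.83/19937.50 = 64.15 in.

X̄ = 71.48 in, Ȳ = 64.15 in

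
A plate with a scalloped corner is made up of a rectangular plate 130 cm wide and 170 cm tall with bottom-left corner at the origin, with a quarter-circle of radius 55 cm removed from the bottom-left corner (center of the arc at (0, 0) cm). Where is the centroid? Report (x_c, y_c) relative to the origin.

x_c = 70.02 cm, y_c = 92.43 cm

plate: A = 130 × 170 = 22100.00, centroid at (65.00, 85.00).
removed quarter-circle: A = −¼π·55² = -2375.83, centroid at (23.34, 23.34).
ΣA = 19724.17 cm²
ΣAx_c = (22100.00)(65.00) + (-2375.83)(23.34) = 1381041.67 cm³
ΣAy_c = (22100.00)(85.00) + (-2375.83)(23.34) = 1823041.67 cm³
x_c = 1381041.67 / 19724.17 = 70.02 cm
y_c = 1823041.67 / 19724.17 = 92.43 cm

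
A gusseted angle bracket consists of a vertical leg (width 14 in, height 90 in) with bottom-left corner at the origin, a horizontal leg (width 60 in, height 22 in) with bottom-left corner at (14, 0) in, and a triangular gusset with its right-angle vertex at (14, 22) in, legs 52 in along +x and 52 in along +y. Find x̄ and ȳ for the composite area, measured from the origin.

x̄ = 27.79 in, ȳ = 31.64 in

vertical leg: A = 14 × 90 = 1260.00, centroid at (7.00, 45.00).
horizontal leg: A = 60 × 22 = 1320.00, centroid at (44.00, 11.00).
gusset: A = ½·52·52 = 1352.00, centroid at (31.33, 39.33).
ΣA = 3932.00 in², ΣAx̄ = 109262.67 in³, ΣAȳ = 124398.67 in³.
x̄ = 109262.67/3932.00 = 27.79 in; ȳ = 124398.67/3932.00 = 31.64 in.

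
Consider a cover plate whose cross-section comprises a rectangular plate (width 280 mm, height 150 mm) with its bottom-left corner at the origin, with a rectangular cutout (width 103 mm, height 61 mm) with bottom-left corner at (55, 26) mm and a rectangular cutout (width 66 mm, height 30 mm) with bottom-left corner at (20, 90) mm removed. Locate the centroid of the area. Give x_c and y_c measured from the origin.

plate: A = 280 × 150 = 42000.00, centroid at (140.00, 75.00).
hole 1: A = −(103 × 61) = -6283.00, centroid at (106.50, 56.50).
hole 2: A = −(66 × 30) = -1980.00, centroid at (53.00, 105.00).
ΣA = 33737.00 mm², ΣAx_c = 5105920.50 mm³, ΣAy_c = 2587110.50 mm³.
x_c = 5105920.50/33737.00 = 151.34 mm; y_c = 2587110.50/33737.00 = 76.68 mm.

x_c = 151.34 mm, y_c = 76.68 mm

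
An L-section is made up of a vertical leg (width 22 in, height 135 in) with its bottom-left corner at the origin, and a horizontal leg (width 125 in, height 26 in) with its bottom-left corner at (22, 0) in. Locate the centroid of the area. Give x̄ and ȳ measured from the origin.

x̄ = 49.40 in, ȳ = 39.02 in

Part | A | x̄ᵢ | ȳᵢ | A·x̄ᵢ | A·ȳᵢ
vertical leg | 2970.00 | 11.00 | 67.50 | 32670.00 | 200475.00
horizontal leg | 3250.00 | 84.50 | 13.00 | 274625.00 | 42250.00
Σ | 6220.00 |  |  | 307295.00 | 242725.00
x̄ = 307295.00 / 6220.00 = 49.40 in
ȳ = 242725.00 / 6220.00 = 39.02 in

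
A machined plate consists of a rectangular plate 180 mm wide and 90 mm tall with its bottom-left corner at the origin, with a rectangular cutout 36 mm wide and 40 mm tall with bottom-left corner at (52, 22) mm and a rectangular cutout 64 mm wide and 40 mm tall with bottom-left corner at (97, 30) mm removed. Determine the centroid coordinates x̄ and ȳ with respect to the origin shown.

Part | A | x̄ᵢ | ȳᵢ | A·x̄ᵢ | A·ȳᵢ
plate | 16200.00 | 90.00 | 45.00 | 1458000.00 | 729000.00
hole 1 | -1440.00 | 70.00 | 42.00 | -100800.00 | -60480.00
hole 2 | -2560.00 | 129.00 | 50.00 | -330240.00 | -128000.00
Σ | 12200.00 |  |  | 1026960.00 | 540520.00
x̄ = 1026960.00 / 12200.00 = 84.18 mm
ȳ = 540520.00 / 12200.00 = 44.30 mm

x̄ = 84.18 mm, ȳ = 44.30 mm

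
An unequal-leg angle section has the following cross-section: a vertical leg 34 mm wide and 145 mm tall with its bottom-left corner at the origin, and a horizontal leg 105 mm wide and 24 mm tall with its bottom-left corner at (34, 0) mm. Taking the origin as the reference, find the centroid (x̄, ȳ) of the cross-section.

vertical leg: A = 34 × 145 = 4930.00, centroid at (17.00, 72.50).
horizontal leg: A = 105 × 24 = 2520.00, centroid at (86.50, 12.00).
ΣA = 7450.00 mm², ΣAx̄ = 301790.00 mm³, ΣAȳ = 387665.00 mm³.
x̄ = 301790.00/7450.00 = 40.51 mm; ȳ = 387665.00/7450.00 = 52.04 mm.

x̄ = 40.51 mm, ȳ = 52.04 mm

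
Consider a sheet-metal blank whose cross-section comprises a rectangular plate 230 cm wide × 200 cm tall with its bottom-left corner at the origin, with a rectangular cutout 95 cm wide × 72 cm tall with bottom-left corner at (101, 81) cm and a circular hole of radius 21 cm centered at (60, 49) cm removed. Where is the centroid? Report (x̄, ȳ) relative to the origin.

x̄ = 110.95 cm, ȳ = 98.79 cm

plate: A = 230 × 200 = 46000.00, centroid at (115.00, 100.00).
hole 1: A = −(95 × 72) = -6840.00, centroid at (148.50, 117.00).
hole 2: A = −π·21² = -1385.44, centroid at (60.00, 49.00).
ΣA = 37774.56 cm²
ΣAx̄ = (46000.00)(115.00) + (-6840.00)(148.50) + (-1385.44)(60.00) = 4191133.46 cm³
ΣAȳ = (46000.00)(100.00) + (-6840.00)(117.00) + (-1385.44)(49.00) = 3731833.32 cm³
x̄ = 4191133.46 / 37774.56 = 110.95 cm
ȳ = 3731833.32 / 37774.56 = 98.79 cm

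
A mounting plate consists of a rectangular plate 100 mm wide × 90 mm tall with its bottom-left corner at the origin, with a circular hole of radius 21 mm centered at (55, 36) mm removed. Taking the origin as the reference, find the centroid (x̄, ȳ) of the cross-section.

x̄ = 49.09 mm, ȳ = 46.64 mm

plate: A = 100 × 90 = 9000.00, centroid at (50.00, 45.00).
hole: A = −π·21² = -1385.44, centroid at (55.00, 36.00).
ΣA = 7614.56 mm²
ΣAx̄ = (9000.00)(50.00) + (-1385.44)(55.00) = 373800.67 mm³
ΣAȳ = (9000.00)(45.00) + (-1385.44)(36.00) = 355124.08 mm³
x̄ = 373800.67 / 7614.56 = 49.09 mm
ȳ = 355124.08 / 7614.56 = 46.64 mm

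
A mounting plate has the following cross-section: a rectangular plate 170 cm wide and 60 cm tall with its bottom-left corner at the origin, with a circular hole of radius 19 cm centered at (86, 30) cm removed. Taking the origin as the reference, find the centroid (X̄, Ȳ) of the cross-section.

plate: A = 170 × 60 = 10200.00, centroid at (85.00, 30.00).
hole: A = −π·19² = -1134.11, centroid at (86.00, 30.00).
ΣA = 9065.89 cm²
ΣAX̄ = (10200.00)(85.00) + (-1134.11)(86.00) = 769466.11 cm³
ΣAȲ = (10200.00)(30.00) + (-1134.11)(30.00) = 271976.55 cm³
X̄ = 769466.11 / 9065.89 = 84.87 cm
Ȳ = 271976.55 / 9065.89 = 30.00 cm

X̄ = 84.87 cm, Ȳ = 30.00 cm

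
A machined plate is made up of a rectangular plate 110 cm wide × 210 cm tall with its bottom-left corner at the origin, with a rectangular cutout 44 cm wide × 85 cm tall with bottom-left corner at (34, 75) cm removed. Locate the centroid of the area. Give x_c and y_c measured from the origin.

Part | A | x̄ᵢ | ȳᵢ | A·x̄ᵢ | A·ȳᵢ
plate | 23100.00 | 55.00 | 105.00 | 1270500.00 | 2425500.00
hole | -3740.00 | 56.00 | 117.50 | -209440.00 | -439450.00
Σ | 19360.00 |  |  | 1061060.00 | 1986050.00
x_c = 1061060.00 / 19360.00 = 54.81 cm
y_c = 1986050.00 / 19360.00 = 102.59 cm

x_c = 54.81 cm, y_c = 102.59 cm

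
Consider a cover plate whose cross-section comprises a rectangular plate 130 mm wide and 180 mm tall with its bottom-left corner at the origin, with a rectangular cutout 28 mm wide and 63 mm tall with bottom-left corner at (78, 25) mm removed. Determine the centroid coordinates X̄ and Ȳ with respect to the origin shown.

plate: A = 130 × 180 = 23400.00, centroid at (65.00, 90.00).
hole: A = −(28 × 63) = -1764.00, centroid at (92.00, 56.50).
ΣA = 21636.00 mm²
ΣAX̄ = (23400.00)(65.00) + (-1764.00)(92.00) = 1358712.00 mm³
ΣAȲ = (23400.00)(90.00) + (-1764.00)(56.50) = 2006334.00 mm³
X̄ = 1358712.00 / 21636.00 = 62.80 mm
Ȳ = 2006334.00 / 21636.00 = 92.73 mm

X̄ = 62.80 mm, Ȳ = 92.73 mm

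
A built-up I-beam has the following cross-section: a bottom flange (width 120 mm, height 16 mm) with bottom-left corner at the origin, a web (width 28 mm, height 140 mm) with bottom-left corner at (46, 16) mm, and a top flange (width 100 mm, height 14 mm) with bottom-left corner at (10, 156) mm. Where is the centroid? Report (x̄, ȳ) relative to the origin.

bottom flange: A = 120 × 16 = 1920.00, centroid at (60.00, 8.00).
web: A = 28 × 140 = 3920.00, centroid at (60.00, 86.00).
top flange: A = 100 × 14 = 1400.00, centroid at (60.00, 163.00).
ΣA = 7240.00 mm²
ΣAx̄ = (1920.00)(60.00) + (3920.00)(60.00) + (1400.00)(60.00) = 434400.00 mm³
ΣAȳ = (1920.00)(8.00) + (3920.00)(86.00) + (1400.00)(163.00) = 580680.00 mm³
x̄ = 434400.00 / 7240.00 = 60.00 mm
ȳ = 580680.00 / 7240.00 = 80.20 mm

x̄ = 60.00 mm, ȳ = 80.20 mm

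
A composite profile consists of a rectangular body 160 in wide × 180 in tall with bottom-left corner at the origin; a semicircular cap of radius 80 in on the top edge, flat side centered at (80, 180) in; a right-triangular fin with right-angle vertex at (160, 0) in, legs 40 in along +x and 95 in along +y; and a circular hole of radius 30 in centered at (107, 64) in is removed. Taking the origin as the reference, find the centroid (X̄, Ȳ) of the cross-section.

rectangular body: A = 160 × 180 = 28800.00, centroid at (80.00, 90.00).
semicircular top: A = ½π·80² = 10053.10, centroid at (80.00, 213.95).
triangular fin: A = ½·40·95 = 1900.00, centroid at (173.33, 31.67).
hole: A = −π·30² = -2827.43, centroid at (107.00, 64.00).
ΣA = 37925.66 in²
ΣAX̄ = (28800.00)(80.00) + (10053.10)(80.00) + (1900.00)(173.33) + (-2827.43)(107.00) = 3135045.68 in³
ΣAȲ = (28800.00)(90.00) + (10053.10)(213.95) + (1900.00)(31.67) + (-2827.43)(64.00) = 4622101.63 in³
X̄ = 3135045.68 / 37925.66 = 82.66 in
Ȳ = 4622101.63 / 37925.66 = 121.87 in

X̄ = 82.66 in, Ȳ = 121.87 in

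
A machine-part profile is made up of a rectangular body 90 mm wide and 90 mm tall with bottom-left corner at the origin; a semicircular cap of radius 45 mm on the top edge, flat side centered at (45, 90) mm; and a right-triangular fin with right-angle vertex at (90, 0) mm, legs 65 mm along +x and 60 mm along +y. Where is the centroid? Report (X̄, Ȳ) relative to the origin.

Part | A | x̄ᵢ | ȳᵢ | A·x̄ᵢ | A·ȳᵢ
rectangular body | 8100.00 | 45.00 | 45.00 | 364500.00 | 364500.00
semicircular top | 3180.86 | 45.00 | 109.10 | 143138.82 | 347027.63
triangular fin | 1950.00 | 111.67 | 20.00 | 217750.00 | 39000.00
Σ | 13230.86 |  |  | 725388.82 | 750527.63
X̄ = 725388.82 / 13230.86 = 54.83 mm
Ȳ = 750527.63 / 13230.86 = 56.73 mm

X̄ = 54.83 mm, Ȳ = 56.73 mm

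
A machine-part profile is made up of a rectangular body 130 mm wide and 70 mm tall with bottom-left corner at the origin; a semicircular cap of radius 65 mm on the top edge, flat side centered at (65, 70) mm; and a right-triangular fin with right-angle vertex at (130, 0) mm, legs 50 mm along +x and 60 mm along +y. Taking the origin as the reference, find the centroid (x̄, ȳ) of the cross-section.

rectangular body: A = 130 × 70 = 9100.00, centroid at (65.00, 35.00).
semicircular top: A = ½π·65² = 6636.61, centroid at (65.00, 97.59).
triangular fin: A = ½·50·60 = 1500.00, centroid at (146.67, 20.00).
ΣA = 17236.61 mm²
ΣAx̄ = (9100.00)(65.00) + (6636.61)(65.00) + (1500.00)(146.67) = 1242879.94 mm³
ΣAȳ = (9100.00)(35.00) + (6636.61)(97.59) + (1500.00)(20.00) = 996146.35 mm³
x̄ = 1242879.94 / 17236.61 = 72.11 mm
ȳ = 996146.35 / 17236.61 = 57.79 mm

x̄ = 72.11 mm, ȳ = 57.79 mm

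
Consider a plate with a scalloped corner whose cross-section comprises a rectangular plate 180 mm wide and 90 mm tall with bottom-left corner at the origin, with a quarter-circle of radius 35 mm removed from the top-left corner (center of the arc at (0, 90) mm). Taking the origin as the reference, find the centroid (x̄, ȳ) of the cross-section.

plate: A = 180 × 90 = 16200.00, centroid at (90.00, 45.00).
removed quarter-circle: A = −¼π·35² = -962.11, centroid at (14.85, 75.15).
ΣA = 15237.89 mm²
ΣAx̄ = (16200.00)(90.00) + (-962.11)(14.85) = 1443708.33 mm³
ΣAȳ = (16200.00)(45.00) + (-962.11)(75.15) = 656701.52 mm³
x̄ = 1443708.33 / 15237.89 = 94.74 mm
ȳ = 656701.52 / 15237.89 = 43.10 mm

x̄ = 94.74 mm, ȳ = 43.10 mm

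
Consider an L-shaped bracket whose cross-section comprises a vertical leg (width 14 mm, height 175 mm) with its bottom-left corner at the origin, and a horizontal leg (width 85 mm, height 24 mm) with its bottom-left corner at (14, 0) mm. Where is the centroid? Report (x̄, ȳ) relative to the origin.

x̄ = 29.49 mm, ȳ = 53.20 mm

vertical leg: A = 14 × 175 = 2450.00, centroid at (7.00, 87.50).
horizontal leg: A = 85 × 24 = 2040.00, centroid at (56.50, 12.00).
ΣA = 4490.00 mm²
ΣAx̄ = (2450.00)(7.00) + (2040.00)(56.50) = 132410.00 mm³
ΣAȳ = (2450.00)(87.50) + (2040.00)(12.00) = 238855.00 mm³
x̄ = 132410.00 / 4490.00 = 29.49 mm
ȳ = 238855.00 / 4490.00 = 53.20 mm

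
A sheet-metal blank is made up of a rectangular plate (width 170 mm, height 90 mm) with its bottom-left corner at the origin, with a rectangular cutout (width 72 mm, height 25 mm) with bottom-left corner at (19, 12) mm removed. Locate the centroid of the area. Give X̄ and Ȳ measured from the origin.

X̄ = 89.00 mm, Ȳ = 47.73 mm

Part | A | x̄ᵢ | ȳᵢ | A·x̄ᵢ | A·ȳᵢ
plate | 15300.00 | 85.00 | 45.00 | 1300500.00 | 688500.00
hole | -1800.00 | 55.00 | 24.50 | -99000.00 | -44100.00
Σ | 13500.00 |  |  | 1201500.00 | 644400.00
X̄ = 1201500.00 / 13500.00 = 89.00 mm
Ȳ = 644400.00 / 13500.00 = 47.73 mm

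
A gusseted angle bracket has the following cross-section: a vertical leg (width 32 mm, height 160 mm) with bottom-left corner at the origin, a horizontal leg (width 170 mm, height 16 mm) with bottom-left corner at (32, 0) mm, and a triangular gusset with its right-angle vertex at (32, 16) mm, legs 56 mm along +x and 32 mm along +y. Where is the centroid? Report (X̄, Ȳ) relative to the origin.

Part | A | x̄ᵢ | ȳᵢ | A·x̄ᵢ | A·ȳᵢ
vertical leg | 5120.00 | 16.00 | 80.00 | 81920.00 | 409600.00
horizontal leg | 2720.00 | 117.00 | 8.00 | 318240.00 | 21760.00
gusset | 896.00 | 50.67 | 26.67 | 45397.33 | 23893.33
Σ | 8736.00 |  |  | 445557.33 | 455253.33
X̄ = 445557.33 / 8736.00 = 51.00 mm
Ȳ = 455253.33 / 8736.00 = 52.11 mm

X̄ = 51.00 mm, Ȳ = 52.11 mm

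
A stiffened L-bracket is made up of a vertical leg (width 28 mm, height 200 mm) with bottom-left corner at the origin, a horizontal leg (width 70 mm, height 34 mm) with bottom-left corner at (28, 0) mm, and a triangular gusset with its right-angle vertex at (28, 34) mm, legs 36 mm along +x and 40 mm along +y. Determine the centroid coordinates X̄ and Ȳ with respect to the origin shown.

X̄ = 29.56 mm, Ȳ = 72.94 mm

vertical leg: A = 28 × 200 = 5600.00, centroid at (14.00, 100.00).
horizontal leg: A = 70 × 34 = 2380.00, centroid at (63.00, 17.00).
gusset: A = ½·36·40 = 720.00, centroid at (40.00, 47.33).
ΣA = 8700.00 mm², ΣAX̄ = 257140.00 mm³, ΣAȲ = 634540.00 mm³.
X̄ = 257140.00/8700.00 = 29.56 mm; Ȳ = 634540.00/8700.00 = 72.94 mm.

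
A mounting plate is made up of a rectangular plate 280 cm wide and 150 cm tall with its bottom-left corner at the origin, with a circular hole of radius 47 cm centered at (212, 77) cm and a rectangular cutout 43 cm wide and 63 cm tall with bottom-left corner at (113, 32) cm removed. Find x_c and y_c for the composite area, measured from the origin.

x_c = 125.02 cm, y_c = 75.53 cm

Part | A | x̄ᵢ | ȳᵢ | A·x̄ᵢ | A·ȳᵢ
plate | 42000.00 | 140.00 | 75.00 | 5880000.00 | 3150000.00
hole 1 | -6939.78 | 212.00 | 77.00 | -1471232.97 | -534362.92
hole 2 | -2709.00 | 134.50 | 63.50 | -364360.50 | -172021.50
Σ | 32351.22 |  |  | 4044406.53 | 2443615.58
x_c = 4044406.53 / 32351.22 = 125.02 cm
y_c = 2443615.58 / 32351.22 = 75.53 cm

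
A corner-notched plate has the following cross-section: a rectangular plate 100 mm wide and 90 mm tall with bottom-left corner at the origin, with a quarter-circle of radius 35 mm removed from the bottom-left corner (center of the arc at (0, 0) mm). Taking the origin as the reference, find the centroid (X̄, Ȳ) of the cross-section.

Part | A | x̄ᵢ | ȳᵢ | A·x̄ᵢ | A·ȳᵢ
plate | 9000.00 | 50.00 | 45.00 | 450000.00 | 405000.00
removed quarter-circle | -962.11 | 14.85 | 14.85 | -14291.67 | -14291.67
Σ | 8037.89 |  |  | 435708.33 | 390708.33
X̄ = 435708.33 / 8037.89 = 54.21 mm
Ȳ = 390708.33 / 8037.89 = 48.61 mm

X̄ = 54.21 mm, Ȳ = 48.61 mm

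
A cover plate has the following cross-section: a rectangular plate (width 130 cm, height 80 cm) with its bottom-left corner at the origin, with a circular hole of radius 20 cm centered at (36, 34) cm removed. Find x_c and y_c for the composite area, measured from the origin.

x_c = 68.99 cm, y_c = 40.82 cm

Part | A | x̄ᵢ | ȳᵢ | A·x̄ᵢ | A·ȳᵢ
plate | 10400.00 | 65.00 | 40.00 | 676000.00 | 416000.00
hole | -1256.64 | 36.00 | 34.00 | -45238.93 | -42725.66
Σ | 9143.36 |  |  | 630761.07 | 373274.34
x_c = 630761.07 / 9143.36 = 68.99 cm
y_c = 373274.34 / 9143.36 = 40.82 cm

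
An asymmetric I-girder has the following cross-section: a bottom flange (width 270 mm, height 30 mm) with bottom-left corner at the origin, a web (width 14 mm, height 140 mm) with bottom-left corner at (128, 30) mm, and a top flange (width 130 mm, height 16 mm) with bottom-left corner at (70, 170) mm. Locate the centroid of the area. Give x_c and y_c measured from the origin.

x_c = 135.00 mm, y_c = 56.65 mm

Part | A | x̄ᵢ | ȳᵢ | A·x̄ᵢ | A·ȳᵢ
bottom flange | 8100.00 | 135.00 | 15.00 | 1093500.00 | 121500.00
web | 1960.00 | 135.00 | 100.00 | 264600.00 | 196000.00
top flange | 2080.00 | 135.00 | 178.00 | 280800.00 | 370240.00
Σ | 12140.00 |  |  | 1638900.00 | 687740.00
x_c = 1638900.00 / 12140.00 = 135.00 mm
y_c = 687740.00 / 12140.00 = 56.65 mm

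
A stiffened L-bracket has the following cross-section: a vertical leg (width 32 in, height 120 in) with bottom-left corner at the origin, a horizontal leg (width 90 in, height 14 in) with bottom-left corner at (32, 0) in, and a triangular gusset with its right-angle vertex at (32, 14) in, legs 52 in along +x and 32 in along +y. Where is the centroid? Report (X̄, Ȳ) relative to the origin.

Part | A | x̄ᵢ | ȳᵢ | A·x̄ᵢ | A·ȳᵢ
vertical leg | 3840.00 | 16.00 | 60.00 | 61440.00 | 230400.00
horizontal leg | 1260.00 | 77.00 | 7.00 | 97020.00 | 8820.00
gusset | 832.00 | 49.33 | 24.67 | 41045.33 | 20522.67
Σ | 5932.00 |  |  | 199505.33 | 259742.67
X̄ = 199505.33 / 5932.00 = 33.63 in
Ȳ = 259742.67 / 5932.00 = 43.79 in

X̄ = 33.63 in, Ȳ = 43.79 in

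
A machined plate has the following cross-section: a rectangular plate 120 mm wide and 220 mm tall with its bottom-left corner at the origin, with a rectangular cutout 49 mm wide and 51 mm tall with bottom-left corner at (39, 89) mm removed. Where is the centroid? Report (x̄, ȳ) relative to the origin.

x̄ = 59.63 mm, ȳ = 109.53 mm

plate: A = 120 × 220 = 26400.00, centroid at (60.00, 110.00).
hole: A = −(49 × 51) = -2499.00, centroid at (63.50, 114.50).
ΣA = 23901.00 mm²
ΣAx̄ = (26400.00)(60.00) + (-2499.00)(63.50) = 1425313.50 mm³
ΣAȳ = (26400.00)(110.00) + (-2499.00)(114.50) = 2617864.50 mm³
x̄ = 1425313.50 / 23901.00 = 59.63 mm
ȳ = 2617864.50 / 23901.00 = 109.53 mm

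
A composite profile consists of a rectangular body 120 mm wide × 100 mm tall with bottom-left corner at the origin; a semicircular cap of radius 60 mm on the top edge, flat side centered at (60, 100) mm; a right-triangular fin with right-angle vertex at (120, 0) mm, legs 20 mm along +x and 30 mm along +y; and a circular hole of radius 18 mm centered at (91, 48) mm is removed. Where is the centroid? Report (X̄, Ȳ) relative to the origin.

rectangular body: A = 120 × 100 = 12000.00, centroid at (60.00, 50.00).
semicircular top: A = ½π·60² = 5654.87, centroid at (60.00, 125.46).
triangular fin: A = ½·20·30 = 300.00, centroid at (126.67, 10.00).
hole: A = −π·18² = -1017.88, centroid at (91.00, 48.00).
ΣA = 16936.99 mm²
ΣAX̄ = (12000.00)(60.00) + (5654.87)(60.00) + (300.00)(126.67) + (-1017.88)(91.00) = 1004665.29 mm³
ΣAȲ = (12000.00)(50.00) + (5654.87)(125.46) + (300.00)(10.00) + (-1017.88)(48.00) = 1263628.63 mm³
X̄ = 1004665.29 / 16936.99 = 59.32 mm
Ȳ = 1263628.63 / 16936.99 = 74.61 mm

X̄ = 59.32 mm, Ȳ = 74.61 mm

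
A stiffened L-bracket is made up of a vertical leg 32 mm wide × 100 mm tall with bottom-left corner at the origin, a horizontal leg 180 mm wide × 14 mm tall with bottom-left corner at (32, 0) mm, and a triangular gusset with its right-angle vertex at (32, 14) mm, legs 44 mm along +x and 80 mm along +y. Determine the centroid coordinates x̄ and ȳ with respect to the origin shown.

vertical leg: A = 32 × 100 = 3200.00, centroid at (16.00, 50.00).
horizontal leg: A = 180 × 14 = 2520.00, centroid at (122.00, 7.00).
gusset: A = ½·44·80 = 1760.00, centroid at (46.67, 40.67).
ΣA = 7480.00 mm², ΣAx̄ = 440773.33 mm³, ΣAȳ = 249213.33 mm³.
x̄ = 440773.33/7480.00 = 58.93 mm; ȳ = 249213.33/7480.00 = 33.32 mm.

x̄ = 58.93 mm, ȳ = 33.32 mm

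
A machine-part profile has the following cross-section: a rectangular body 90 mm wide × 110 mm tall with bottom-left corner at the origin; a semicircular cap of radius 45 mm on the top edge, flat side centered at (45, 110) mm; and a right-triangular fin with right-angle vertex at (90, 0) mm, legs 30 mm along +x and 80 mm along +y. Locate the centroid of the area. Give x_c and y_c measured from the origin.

x_c = 49.62 mm, y_c = 69.12 mm

rectangular body: A = 90 × 110 = 9900.00, centroid at (45.00, 55.00).
semicircular top: A = ½π·45² = 3180.86, centroid at (45.00, 129.10).
triangular fin: A = ½·30·80 = 1200.00, centroid at (100.00, 26.67).
ΣA = 14280.86 mm², ΣAx_c = 708638.82 mm³, ΣAy_c = 987144.88 mm³.
x_c = 708638.82/14280.86 = 49.62 mm; y_c = 987144.88/14280.86 = 69.12 mm.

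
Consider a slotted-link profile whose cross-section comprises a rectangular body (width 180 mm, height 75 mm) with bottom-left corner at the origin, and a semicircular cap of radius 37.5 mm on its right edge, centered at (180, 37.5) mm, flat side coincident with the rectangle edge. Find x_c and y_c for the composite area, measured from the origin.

Part | A | x̄ᵢ | ȳᵢ | A·x̄ᵢ | A·ȳᵢ
rectangular body | 13500.00 | 90.00 | 37.50 | 1215000.00 | 506250.00
semicircular end | 2208.93 | 195.92 | 37.50 | 432764.07 | 82834.96
Σ | 15708.93 |  |  | 1647764.07 | 589084.96
x_c = 1647764.07 / 15708.93 = 104.89 mm
y_c = 589084.96 / 15708.93 = 37.50 mm

x_c = 104.89 mm, y_c = 37.50 mm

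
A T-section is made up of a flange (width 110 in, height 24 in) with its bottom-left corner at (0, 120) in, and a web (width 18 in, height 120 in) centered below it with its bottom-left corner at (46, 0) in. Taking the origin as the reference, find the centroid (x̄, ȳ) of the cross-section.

x̄ = 55.00 in, ȳ = 99.60 in

web: A = 18 × 120 = 2160.00, centroid at (55.00, 60.00).
flange: A = 110 × 24 = 2640.00, centroid at (55.00, 132.00).
ΣA = 4800.00 in², ΣAx̄ = 264000.00 in³, ΣAȳ = 478080.00 in³.
x̄ = 264000.00/4800.00 = 55.00 in; ȳ = 478080.00/4800.00 = 99.60 in.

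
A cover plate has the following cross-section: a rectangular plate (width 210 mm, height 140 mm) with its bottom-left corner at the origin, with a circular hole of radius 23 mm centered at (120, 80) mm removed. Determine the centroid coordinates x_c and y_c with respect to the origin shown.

Part | A | x̄ᵢ | ȳᵢ | A·x̄ᵢ | A·ȳᵢ
plate | 29400.00 | 105.00 | 70.00 | 3087000.00 | 2058000.00
hole | -1661.90 | 120.00 | 80.00 | -199428.30 | -132952.20
Σ | 27738.10 |  |  | 2887571.70 | 1925047.80
x_c = 2887571.70 / 27738.10 = 104.10 mm
y_c = 1925047.80 / 27738.10 = 69.40 mm

x_c = 104.10 mm, y_c = 69.40 mm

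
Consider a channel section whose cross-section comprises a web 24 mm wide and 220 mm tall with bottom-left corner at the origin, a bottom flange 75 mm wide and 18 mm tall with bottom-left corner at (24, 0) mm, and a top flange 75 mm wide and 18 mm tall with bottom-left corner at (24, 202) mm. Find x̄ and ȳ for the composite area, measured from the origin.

web: A = 24 × 220 = 5280.00, centroid at (12.00, 110.00).
bottom flange: A = 75 × 18 = 1350.00, centroid at (61.50, 9.00).
top flange: A = 75 × 18 = 1350.00, centroid at (61.50, 211.00).
ΣA = 7980.00 mm², ΣAx̄ = 229410.00 mm³, ΣAȳ = 877800.00 mm³.
x̄ = 229410.00/7980.00 = 28.75 mm; ȳ = 877800.00/7980.00 = 110.00 mm.

x̄ = 28.75 mm, ȳ = 110.00 mm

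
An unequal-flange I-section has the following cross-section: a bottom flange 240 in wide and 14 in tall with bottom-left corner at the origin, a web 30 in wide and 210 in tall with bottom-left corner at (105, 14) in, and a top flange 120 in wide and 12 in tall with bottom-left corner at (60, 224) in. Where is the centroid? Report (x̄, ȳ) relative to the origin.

x̄ = 120.00 in, ȳ = 99.50 in

bottom flange: A = 240 × 14 = 3360.00, centroid at (120.00, 7.00).
web: A = 30 × 210 = 6300.00, centroid at (120.00, 119.00).
top flange: A = 120 × 12 = 1440.00, centroid at (120.00, 230.00).
ΣA = 11100.00 in², ΣAx̄ = 1332000.00 in³, ΣAȳ = 1104420.00 in³.
x̄ = 1332000.00/11100.00 = 120.00 in; ȳ = 1104420.00/11100.00 = 99.50 in.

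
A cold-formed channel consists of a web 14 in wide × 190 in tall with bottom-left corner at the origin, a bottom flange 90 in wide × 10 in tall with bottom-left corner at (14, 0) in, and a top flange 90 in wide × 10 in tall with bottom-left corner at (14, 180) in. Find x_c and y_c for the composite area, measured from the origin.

web: A = 14 × 190 = 2660.00, centroid at (7.00, 95.00).
bottom flange: A = 90 × 10 = 900.00, centroid at (59.00, 5.00).
top flange: A = 90 × 10 = 900.00, centroid at (59.00, 185.00).
ΣA = 4460.00 in²
ΣAx_c = (2660.00)(7.00) + (900.00)(59.00) + (900.00)(59.00) = 124820.00 in³
ΣAy_c = (2660.00)(95.00) + (900.00)(5.00) + (900.00)(185.00) = 423700.00 in³
x_c = 124820.00 / 4460.00 = 27.99 in
y_c = 423700.00 / 4460.00 = 95.00 in

x_c = 27.99 in, y_c = 95.00 in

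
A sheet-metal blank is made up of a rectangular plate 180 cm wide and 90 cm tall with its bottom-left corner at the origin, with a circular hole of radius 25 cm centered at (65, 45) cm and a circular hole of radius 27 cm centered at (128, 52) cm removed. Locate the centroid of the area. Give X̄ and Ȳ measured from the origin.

X̄ = 86.82 cm, Ȳ = 43.66 cm

plate: A = 180 × 90 = 16200.00, centroid at (90.00, 45.00).
hole 1: A = −π·25² = -1963.50, centroid at (65.00, 45.00).
hole 2: A = −π·27² = -2290.22, centroid at (128.00, 52.00).
ΣA = 11946.28 cm²
ΣAX̄ = (16200.00)(90.00) + (-1963.50)(65.00) + (-2290.22)(128.00) = 1037224.50 cm³
ΣAȲ = (16200.00)(45.00) + (-1963.50)(45.00) + (-2290.22)(52.00) = 521551.21 cm³
X̄ = 1037224.50 / 11946.28 = 86.82 cm
Ȳ = 521551.21 / 11946.28 = 43.66 cm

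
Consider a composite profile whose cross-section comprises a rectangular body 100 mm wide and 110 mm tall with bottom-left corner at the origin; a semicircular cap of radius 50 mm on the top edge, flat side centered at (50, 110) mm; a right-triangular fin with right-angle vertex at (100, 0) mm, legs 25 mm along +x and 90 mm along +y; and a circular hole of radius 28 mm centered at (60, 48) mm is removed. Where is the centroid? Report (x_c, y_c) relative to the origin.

rectangular body: A = 100 × 110 = 11000.00, centroid at (50.00, 55.00).
semicircular top: A = ½π·50² = 3926.99, centroid at (50.00, 131.22).
triangular fin: A = ½·25·90 = 1125.00, centroid at (108.33, 30.00).
hole: A = −π·28² = -2463.01, centroid at (60.00, 48.00).
ΣA = 13588.98 mm²
ΣAx_c = (11000.00)(50.00) + (3926.99)(50.00) + (1125.00)(108.33) + (-2463.01)(60.00) = 720444.02 mm³
ΣAy_c = (11000.00)(55.00) + (3926.99)(131.22) + (1125.00)(30.00) + (-2463.01)(48.00) = 1035827.91 mm³
x_c = 720444.02 / 13588.98 = 53.02 mm
y_c = 1035827.91 / 13588.98 = 76.23 mm

x_c = 53.02 mm, y_c = 76.23 mm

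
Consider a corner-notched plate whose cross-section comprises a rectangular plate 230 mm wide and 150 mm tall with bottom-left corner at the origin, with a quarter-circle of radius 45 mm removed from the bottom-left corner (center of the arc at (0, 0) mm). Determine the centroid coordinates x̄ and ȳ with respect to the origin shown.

x̄ = 119.63 mm, ȳ = 77.70 mm

plate: A = 230 × 150 = 34500.00, centroid at (115.00, 75.00).
removed quarter-circle: A = −¼π·45² = -1590.43, centroid at (19.10, 19.10).
ΣA = 32909.57 mm², ΣAx̄ = 3937125.00 mm³, ΣAȳ = 2557125.00 mm³.
x̄ = 3937125.00/32909.57 = 119.63 mm; ȳ = 2557125.00/32909.57 = 77.70 mm.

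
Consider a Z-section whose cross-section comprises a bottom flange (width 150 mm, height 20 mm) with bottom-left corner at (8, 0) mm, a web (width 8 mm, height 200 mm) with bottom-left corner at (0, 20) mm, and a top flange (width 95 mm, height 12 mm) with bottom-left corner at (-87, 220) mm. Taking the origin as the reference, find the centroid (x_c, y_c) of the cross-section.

x_c = 36.65 mm, y_c = 83.56 mm

bottom flange: A = 150 × 20 = 3000.00, centroid at (83.00, 10.00).
web: A = 8 × 200 = 1600.00, centroid at (4.00, 120.00).
top flange: A = 95 × 12 = 1140.00, centroid at (-39.50, 226.00).
ΣA = 5740.00 mm², ΣAx_c = 210370.00 mm³, ΣAy_c = 479640.00 mm³.
x_c = 210370.00/5740.00 = 36.65 mm; y_c = 479640.00/5740.00 = 83.56 mm.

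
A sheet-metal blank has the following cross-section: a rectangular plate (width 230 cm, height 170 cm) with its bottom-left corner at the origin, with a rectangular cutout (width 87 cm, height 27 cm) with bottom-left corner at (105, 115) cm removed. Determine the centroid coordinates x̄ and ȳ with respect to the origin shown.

Part | A | x̄ᵢ | ȳᵢ | A·x̄ᵢ | A·ȳᵢ
plate | 39100.00 | 115.00 | 85.00 | 4496500.00 | 3323500.00
hole | -2349.00 | 148.50 | 128.50 | -348826.50 | -301846.50
Σ | 36751.00 |  |  | 4147673.50 | 3021653.50
x̄ = 4147673.50 / 36751.00 = 112.86 cm
ȳ = 3021653.50 / 36751.00 = 82.22 cm

x̄ = 112.86 cm, ȳ = 82.22 cm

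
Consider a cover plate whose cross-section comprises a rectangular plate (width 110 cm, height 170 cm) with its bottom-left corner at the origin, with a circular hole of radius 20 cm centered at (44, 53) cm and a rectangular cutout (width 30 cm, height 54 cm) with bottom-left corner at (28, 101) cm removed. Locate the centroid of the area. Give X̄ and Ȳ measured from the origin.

X̄ = 57.10 cm, Ȳ = 83.14 cm

plate: A = 110 × 170 = 18700.00, centroid at (55.00, 85.00).
hole 1: A = −π·20² = -1256.64, centroid at (44.00, 53.00).
hole 2: A = −(30 × 54) = -1620.00, centroid at (43.00, 128.00).
ΣA = 15823.36 cm², ΣAX̄ = 903547.97 cm³, ΣAȲ = 1315538.24 cm³.
X̄ = 903547.97/15823.36 = 57.10 cm; Ȳ = 1315538.24/15823.36 = 83.14 cm.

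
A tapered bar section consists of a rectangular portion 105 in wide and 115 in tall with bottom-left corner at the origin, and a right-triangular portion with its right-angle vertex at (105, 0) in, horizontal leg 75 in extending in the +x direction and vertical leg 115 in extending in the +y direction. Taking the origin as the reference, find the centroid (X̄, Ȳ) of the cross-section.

X̄ = 72.89 in, Ȳ = 52.46 in

Part | A | x̄ᵢ | ȳᵢ | A·x̄ᵢ | A·ȳᵢ
rectangular portion | 12075.00 | 52.50 | 57.50 | 633937.50 | 694312.50
triangular portion | 4312.50 | 130.00 | 38.33 | 560625.00 | 165312.50
Σ | 16387.50 |  |  | 1194562.50 | 859625.00
X̄ = 1194562.50 / 16387.50 = 72.89 in
Ȳ = 859625.00 / 16387.50 = 52.46 in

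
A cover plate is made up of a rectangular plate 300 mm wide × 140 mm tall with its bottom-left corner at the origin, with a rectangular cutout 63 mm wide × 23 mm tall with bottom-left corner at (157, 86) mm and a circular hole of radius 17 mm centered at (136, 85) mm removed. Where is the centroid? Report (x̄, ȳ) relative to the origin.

Part | A | x̄ᵢ | ȳᵢ | A·x̄ᵢ | A·ȳᵢ
plate | 42000.00 | 150.00 | 70.00 | 6300000.00 | 2940000.00
hole 1 | -1449.00 | 188.50 | 97.50 | -273136.50 | -141277.50
hole 2 | -907.92 | 136.00 | 85.00 | -123477.16 | -77173.22
Σ | 39643.08 |  |  | 5903386.34 | 2721549.28
x̄ = 5903386.34 / 39643.08 = 148.91 mm
ȳ = 2721549.28 / 39643.08 = 68.65 mm

x̄ = 148.91 mm, ȳ = 68.65 mm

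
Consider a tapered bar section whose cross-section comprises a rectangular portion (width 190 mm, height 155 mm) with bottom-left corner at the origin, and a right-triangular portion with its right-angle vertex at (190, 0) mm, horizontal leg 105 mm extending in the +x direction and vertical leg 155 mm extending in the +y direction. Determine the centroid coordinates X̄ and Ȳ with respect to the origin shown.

Part | A | x̄ᵢ | ȳᵢ | A·x̄ᵢ | A·ȳᵢ
rectangular portion | 29450.00 | 95.00 | 77.50 | 2797750.00 | 2282375.00
triangular portion | 8137.50 | 225.00 | 51.67 | 1830937.50 | 420437.50
Σ | 37587.50 |  |  | 4628687.50 | 2702812.50
X̄ = 4628687.50 / 37587.50 = 123.14 mm
Ȳ = 2702812.50 / 37587.50 = 71.91 mm

X̄ = 123.14 mm, Ȳ = 71.91 mm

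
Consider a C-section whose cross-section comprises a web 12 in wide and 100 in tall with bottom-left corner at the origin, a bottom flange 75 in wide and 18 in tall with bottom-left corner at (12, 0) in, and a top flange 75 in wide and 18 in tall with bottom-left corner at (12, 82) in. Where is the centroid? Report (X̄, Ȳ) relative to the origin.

Part | A | x̄ᵢ | ȳᵢ | A·x̄ᵢ | A·ȳᵢ
web | 1200.00 | 6.00 | 50.00 | 7200.00 | 60000.00
bottom flange | 1350.00 | 49.50 | 9.00 | 66825.00 | 12150.00
top flange | 1350.00 | 49.50 | 91.00 | 66825.00 | 122850.00
Σ | 3900.00 |  |  | 140850.00 | 195000.00
X̄ = 140850.00 / 3900.00 = 36.12 in
Ȳ = 195000.00 / 3900.00 = 50.00 in

X̄ = 36.12 in, Ȳ = 50.00 in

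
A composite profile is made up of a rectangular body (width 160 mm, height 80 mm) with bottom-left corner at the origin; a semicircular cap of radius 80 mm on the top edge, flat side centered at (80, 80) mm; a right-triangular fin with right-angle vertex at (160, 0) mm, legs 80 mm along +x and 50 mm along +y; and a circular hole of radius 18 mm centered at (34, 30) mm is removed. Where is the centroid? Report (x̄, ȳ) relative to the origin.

Part | A | x̄ᵢ | ȳᵢ | A·x̄ᵢ | A·ȳᵢ
rectangular body | 12800.00 | 80.00 | 40.00 | 1024000.00 | 512000.00
semicircular top | 10053.10 | 80.00 | 113.95 | 804247.72 | 1145581.05
triangular fin | 2000.00 | 186.67 | 16.67 | 373333.33 | 33333.33
hole | -1017.88 | 34.00 | 30.00 | -34607.78 | -30536.28
Σ | 23835.22 |  |  | 2166973.27 | 1660378.11
x̄ = 2166973.27 / 23835.22 = 90.91 mm
ȳ = 1660378.11 / 23835.22 = 69.66 mm

x̄ = 90.91 mm, ȳ = 69.66 mm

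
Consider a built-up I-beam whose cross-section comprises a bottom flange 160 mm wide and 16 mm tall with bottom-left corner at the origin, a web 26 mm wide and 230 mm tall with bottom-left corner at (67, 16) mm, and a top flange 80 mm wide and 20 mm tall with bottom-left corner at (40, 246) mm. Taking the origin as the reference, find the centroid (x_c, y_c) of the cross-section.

bottom flange: A = 160 × 16 = 2560.00, centroid at (80.00, 8.00).
web: A = 26 × 230 = 5980.00, centroid at (80.00, 131.00).
top flange: A = 80 × 20 = 1600.00, centroid at (80.00, 256.00).
ΣA = 10140.00 mm², ΣAx_c = 811200.00 mm³, ΣAy_c = 1213460.00 mm³.
x_c = 811200.00/10140.00 = 80.00 mm; y_c = 1213460.00/10140.00 = 119.67 mm.

x_c = 80.00 mm, y_c = 119.67 mm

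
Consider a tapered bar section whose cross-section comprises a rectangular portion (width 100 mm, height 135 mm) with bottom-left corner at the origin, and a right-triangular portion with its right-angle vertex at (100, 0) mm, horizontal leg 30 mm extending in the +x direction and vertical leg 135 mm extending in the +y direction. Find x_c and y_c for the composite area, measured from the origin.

x_c = 57.83 mm, y_c = 64.57 mm

Part | A | x̄ᵢ | ȳᵢ | A·x̄ᵢ | A·ȳᵢ
rectangular portion | 13500.00 | 50.00 | 67.50 | 675000.00 | 911250.00
triangular portion | 2025.00 | 110.00 | 45.00 | 222750.00 | 91125.00
Σ | 15525.00 |  |  | 897750.00 | 1002375.00
x_c = 897750.00 / 15525.00 = 57.83 mm
y_c = 1002375.00 / 15525.00 = 64.57 mm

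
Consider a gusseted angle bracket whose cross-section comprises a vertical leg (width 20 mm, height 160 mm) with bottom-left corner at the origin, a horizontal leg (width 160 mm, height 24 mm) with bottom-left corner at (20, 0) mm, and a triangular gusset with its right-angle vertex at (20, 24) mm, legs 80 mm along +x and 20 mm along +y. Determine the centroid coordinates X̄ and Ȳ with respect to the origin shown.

X̄ = 57.82 mm, Ȳ = 41.66 mm

vertical leg: A = 20 × 160 = 3200.00, centroid at (10.00, 80.00).
horizontal leg: A = 160 × 24 = 3840.00, centroid at (100.00, 12.00).
gusset: A = ½·80·20 = 800.00, centroid at (46.67, 30.67).
ΣA = 7840.00 mm²
ΣAX̄ = (3200.00)(10.00) + (3840.00)(100.00) + (800.00)(46.67) = 453333.33 mm³
ΣAȲ = (3200.00)(80.00) + (3840.00)(12.00) + (800.00)(30.67) = 326613.33 mm³
X̄ = 453333.33 / 7840.00 = 57.82 mm
Ȳ = 326613.33 / 7840.00 = 41.66 mm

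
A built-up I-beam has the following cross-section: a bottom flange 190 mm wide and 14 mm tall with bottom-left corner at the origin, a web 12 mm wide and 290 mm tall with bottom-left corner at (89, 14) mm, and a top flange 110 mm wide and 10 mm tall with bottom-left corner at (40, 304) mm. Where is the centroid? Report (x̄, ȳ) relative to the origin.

bottom flange: A = 190 × 14 = 2660.00, centroid at (95.00, 7.00).
web: A = 12 × 290 = 3480.00, centroid at (95.00, 159.00).
top flange: A = 110 × 10 = 1100.00, centroid at (95.00, 309.00).
ΣA = 7240.00 mm²
ΣAx̄ = (2660.00)(95.00) + (3480.00)(95.00) + (1100.00)(95.00) = 687800.00 mm³
ΣAȳ = (2660.00)(7.00) + (3480.00)(159.00) + (1100.00)(309.00) = 911840.00 mm³
x̄ = 687800.00 / 7240.00 = 95.00 mm
ȳ = 911840.00 / 7240.00 = 125.94 mm

x̄ = 95.00 mm, ȳ = 125.94 mm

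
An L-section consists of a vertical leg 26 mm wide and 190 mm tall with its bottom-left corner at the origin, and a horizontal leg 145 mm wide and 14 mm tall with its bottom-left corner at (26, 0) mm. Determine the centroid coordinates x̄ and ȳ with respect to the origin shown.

x̄ = 37.90 mm, ȳ = 69.37 mm

vertical leg: A = 26 × 190 = 4940.00, centroid at (13.00, 95.00).
horizontal leg: A = 145 × 14 = 2030.00, centroid at (98.50, 7.00).
ΣA = 6970.00 mm²
ΣAx̄ = (4940.00)(13.00) + (2030.00)(98.50) = 264175.00 mm³
ΣAȳ = (4940.00)(95.00) + (2030.00)(7.00) = 483510.00 mm³
x̄ = 264175.00 / 6970.00 = 37.90 mm
ȳ = 483510.00 / 6970.00 = 69.37 mm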